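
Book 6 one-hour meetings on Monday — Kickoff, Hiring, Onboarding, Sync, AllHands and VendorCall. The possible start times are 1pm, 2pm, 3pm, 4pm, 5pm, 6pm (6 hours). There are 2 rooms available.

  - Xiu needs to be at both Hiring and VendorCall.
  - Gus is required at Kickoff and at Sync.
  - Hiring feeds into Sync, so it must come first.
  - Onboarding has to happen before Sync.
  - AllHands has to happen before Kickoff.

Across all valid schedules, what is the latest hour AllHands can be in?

Downstream work caps AllHands at 5pm.
AllHands at 5pm is achievable: Sync -> 2pm; Kickoff -> 6pm; Hiring -> 1pm; AllHands -> 5pm; VendorCall -> 2pm; Onboarding -> 1pm.

5pm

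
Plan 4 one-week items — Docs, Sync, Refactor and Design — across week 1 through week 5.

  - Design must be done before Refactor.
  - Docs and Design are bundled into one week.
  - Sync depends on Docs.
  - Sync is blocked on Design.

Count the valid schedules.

30

Splitting on Docs: it can be week 1 (16), week 2 (9), week 3 (4), week 4 (1). Listing each branch's schedules as (Sync, Refactor, Design) by week number:
Docs=week 1: (2,2,1) (2,3,1) (2,4,1) (2,5,1) (3,2,1) (3,3,1) (3,4,1) (3,5,1) (4,2,1) (4,3,1) (4,4,1) (4,5,1) (5,2,1) (5,3,1) (5,4,1) (5,5,1) — 16.
Docs=week 2: (3,3,2) (3,4,2) (3,5,2) (4,3,2) (4,4,2) (4,5,2) (5,3,2) (5,4,2) (5,5,2) — 9.
Docs=week 3: (4,4,3) (4,5,3) (5,4,3) (5,5,3) — 4.
Docs=week 4: (5,5,4) — 1.
Summing: 16 + 9 + 4 + 1 = 30.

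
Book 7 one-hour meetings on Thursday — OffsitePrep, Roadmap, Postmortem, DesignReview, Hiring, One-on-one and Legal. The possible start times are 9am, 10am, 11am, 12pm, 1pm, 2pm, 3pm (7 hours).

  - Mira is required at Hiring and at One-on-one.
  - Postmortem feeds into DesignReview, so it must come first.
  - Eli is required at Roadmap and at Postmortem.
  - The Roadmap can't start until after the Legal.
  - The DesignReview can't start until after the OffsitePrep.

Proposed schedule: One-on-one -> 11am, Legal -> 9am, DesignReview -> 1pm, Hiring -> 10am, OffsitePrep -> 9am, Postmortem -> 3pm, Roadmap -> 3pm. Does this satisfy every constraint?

Eli is required at Roadmap and at Postmortem — violated.
Postmortem feeds into DesignReview, so it must come first — violated.
The DesignReview can't start until after the OffsitePrep — holds.
Mira is required at Hiring and at One-on-one — holds.
The Roadmap can't start until after the Legal — holds.

No. Eli is required at Roadmap and at Postmortem is not satisfied.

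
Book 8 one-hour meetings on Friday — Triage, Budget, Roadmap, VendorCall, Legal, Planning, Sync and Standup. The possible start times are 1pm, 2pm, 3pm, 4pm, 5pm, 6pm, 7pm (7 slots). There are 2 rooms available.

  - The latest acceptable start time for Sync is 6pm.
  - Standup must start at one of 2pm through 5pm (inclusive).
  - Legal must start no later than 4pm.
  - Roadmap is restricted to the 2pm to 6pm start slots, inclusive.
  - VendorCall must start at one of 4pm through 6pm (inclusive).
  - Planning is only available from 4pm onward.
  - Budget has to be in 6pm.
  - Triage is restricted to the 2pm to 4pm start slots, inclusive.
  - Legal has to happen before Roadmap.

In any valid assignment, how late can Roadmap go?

6pm

Roadmap is available from 2pm; Roadmap's own window allows nothing later than 6pm.
Roadmap at 6pm is achievable: Triage=2pm; Budget=6pm; Sync=1pm; Planning=4pm; VendorCall=4pm; Roadmap=6pm; Standup=2pm; Legal=1pm.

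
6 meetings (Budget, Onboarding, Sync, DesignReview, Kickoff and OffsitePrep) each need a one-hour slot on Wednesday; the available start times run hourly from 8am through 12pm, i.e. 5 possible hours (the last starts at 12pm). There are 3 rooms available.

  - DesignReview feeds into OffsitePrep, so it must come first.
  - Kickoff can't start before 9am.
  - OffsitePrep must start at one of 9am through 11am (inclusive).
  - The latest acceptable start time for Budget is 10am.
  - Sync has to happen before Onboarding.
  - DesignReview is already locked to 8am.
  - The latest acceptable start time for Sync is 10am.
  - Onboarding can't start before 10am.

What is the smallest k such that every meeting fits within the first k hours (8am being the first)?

The precedence chain requires at least 2 distinct hours.
With at most 3 per hour and 6 meetings, at least 2 hours are needed.
Onboarding can't be placed before 10am — that is hour 3 counting from 8am — so the schedule must run through at least 3 hours.
3 works (last occupied hour: 10am): for example DesignReview -> 8am, Kickoff -> 9am, OffsitePrep -> 9am, Budget -> 8am, Sync -> 8am, Onboarding -> 10am.

3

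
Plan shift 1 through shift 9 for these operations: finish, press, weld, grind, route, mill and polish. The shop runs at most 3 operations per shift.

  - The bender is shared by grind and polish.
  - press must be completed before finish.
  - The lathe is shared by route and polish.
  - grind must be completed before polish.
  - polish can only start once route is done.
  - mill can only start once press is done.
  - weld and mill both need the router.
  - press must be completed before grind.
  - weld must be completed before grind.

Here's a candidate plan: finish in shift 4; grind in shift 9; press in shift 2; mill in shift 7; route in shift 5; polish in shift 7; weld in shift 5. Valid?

No. grind must be completed before polish is not satisfied.

weld must be completed before grind — holds.
weld and mill both need the router — holds.
press must be completed before grind — holds.
grind must be completed before polish — violated.
The lathe is shared by route and polish — holds.
mill can only start once press is done — holds.
press must be completed before finish — holds.
The bender is shared by grind and polish — holds.
The shop runs at most 3 operations per shift — holds.
polish can only start once route is done — holds.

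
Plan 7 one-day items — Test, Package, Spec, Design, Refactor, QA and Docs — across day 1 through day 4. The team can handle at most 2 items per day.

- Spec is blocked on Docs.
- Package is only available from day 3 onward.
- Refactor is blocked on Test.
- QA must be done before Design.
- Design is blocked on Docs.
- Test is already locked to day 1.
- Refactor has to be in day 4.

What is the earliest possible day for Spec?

Precedence pushes Spec to at least day 2.
Spec at day 2 is achievable: Refactor -> day 4, Package -> day 3, Docs -> day 1, Design -> day 3, Test -> day 1, Spec -> day 2, QA -> day 2.

day 2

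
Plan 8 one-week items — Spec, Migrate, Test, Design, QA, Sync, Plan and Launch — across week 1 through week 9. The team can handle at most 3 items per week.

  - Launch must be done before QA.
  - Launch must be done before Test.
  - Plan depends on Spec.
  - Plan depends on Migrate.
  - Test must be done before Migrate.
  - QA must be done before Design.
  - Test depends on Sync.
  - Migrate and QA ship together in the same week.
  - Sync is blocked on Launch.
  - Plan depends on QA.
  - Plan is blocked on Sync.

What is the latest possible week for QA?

QA must be in the same week as Migrate, which can't be before week 4, so QA is at least week 4; downstream work caps QA at week 8.
QA at week 8 is achievable: Test=week 3, Design=week 9, Spec=week 1, Sync=week 2, Launch=week 1, QA=week 8, Migrate=week 8, Plan=week 9.

week 8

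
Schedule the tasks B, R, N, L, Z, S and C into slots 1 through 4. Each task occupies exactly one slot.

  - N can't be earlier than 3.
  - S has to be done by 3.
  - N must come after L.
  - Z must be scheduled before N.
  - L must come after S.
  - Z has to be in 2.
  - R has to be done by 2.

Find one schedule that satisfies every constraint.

S -> 1, B -> 1, Z -> 2, R -> 1, C -> 1, L -> 2, N -> 3

Checking: L(2) before N(3); Z(2) before N(3); S(1) before L(2); R=1 in [1,2]; Z=2 in [2,2]; N=3 in [3,4]; S=1 in [1,3].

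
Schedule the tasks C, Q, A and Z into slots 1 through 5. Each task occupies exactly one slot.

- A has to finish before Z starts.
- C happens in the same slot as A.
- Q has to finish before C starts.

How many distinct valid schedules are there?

Splitting on C: it can be 2 (3), 3 (4), 4 (3). Listing each branch's schedules as (Q, A, Z):
C=2: (1,2,3) (1,2,4) (1,2,5) — 3.
C=3: (1,3,4) (1,3,5) (2,3,4) (2,3,5) — 4.
C=4: (1,4,5) (2,4,5) (3,4,5) — 3.
Summing: 3 + 4 + 3 = 10.

10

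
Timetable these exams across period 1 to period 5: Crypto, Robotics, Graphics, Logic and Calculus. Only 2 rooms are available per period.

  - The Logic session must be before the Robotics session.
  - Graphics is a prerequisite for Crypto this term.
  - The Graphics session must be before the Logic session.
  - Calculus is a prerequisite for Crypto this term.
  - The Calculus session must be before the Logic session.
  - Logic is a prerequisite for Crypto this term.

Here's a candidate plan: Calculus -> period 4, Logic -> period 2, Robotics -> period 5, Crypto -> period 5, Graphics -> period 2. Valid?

The Graphics session must be before the Logic session — violated.
Graphics is a prerequisite for Crypto this term — holds.
Logic is a prerequisite for Crypto this term — holds.
The Logic session must be before the Robotics session — holds.
The Calculus session must be before the Logic session — violated.
Only 2 rooms are available per period — holds.
Calculus is a prerequisite for Crypto this term — holds.

No — it violates: The Calculus session must be before the Logic session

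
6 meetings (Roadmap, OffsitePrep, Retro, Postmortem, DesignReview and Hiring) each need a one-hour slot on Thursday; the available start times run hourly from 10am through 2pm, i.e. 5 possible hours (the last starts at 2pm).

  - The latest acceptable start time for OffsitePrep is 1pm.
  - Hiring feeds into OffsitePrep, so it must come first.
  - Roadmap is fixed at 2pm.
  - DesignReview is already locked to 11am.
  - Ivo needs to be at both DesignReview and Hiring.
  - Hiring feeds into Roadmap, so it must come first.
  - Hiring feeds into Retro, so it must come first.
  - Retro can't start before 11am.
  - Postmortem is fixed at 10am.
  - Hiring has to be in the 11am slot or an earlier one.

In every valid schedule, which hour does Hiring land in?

Hiring's window is 10am–11am.
DesignReview is fixed at 11am, and Hiring can't share a hour with DesignReview.
So Hiring must be 10am.

10am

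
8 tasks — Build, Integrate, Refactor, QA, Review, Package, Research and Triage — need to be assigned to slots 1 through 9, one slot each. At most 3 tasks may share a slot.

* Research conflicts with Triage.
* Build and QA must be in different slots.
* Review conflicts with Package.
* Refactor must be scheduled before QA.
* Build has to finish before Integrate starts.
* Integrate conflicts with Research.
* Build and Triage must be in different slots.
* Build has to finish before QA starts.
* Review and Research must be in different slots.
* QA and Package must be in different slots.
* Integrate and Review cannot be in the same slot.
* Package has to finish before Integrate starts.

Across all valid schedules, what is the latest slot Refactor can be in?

Downstream work caps Refactor at 8.
Refactor at 8 is achievable: Refactor=8, QA=9, Build=1, Review=3, Package=1, Triage=2, Integrate=2, Research=1.

8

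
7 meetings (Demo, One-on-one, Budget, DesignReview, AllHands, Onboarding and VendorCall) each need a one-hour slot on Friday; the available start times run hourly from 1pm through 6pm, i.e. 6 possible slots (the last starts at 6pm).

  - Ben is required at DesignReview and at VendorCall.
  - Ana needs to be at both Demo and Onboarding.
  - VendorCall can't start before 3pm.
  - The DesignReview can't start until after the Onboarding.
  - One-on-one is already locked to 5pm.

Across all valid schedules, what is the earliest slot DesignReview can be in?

Precedence pushes DesignReview to at least 2pm.
DesignReview at 2pm is achievable: Budget=1pm, Onboarding=1pm, VendorCall=3pm, One-on-one=5pm, Demo=2pm, DesignReview=2pm, AllHands=1pm.

2pm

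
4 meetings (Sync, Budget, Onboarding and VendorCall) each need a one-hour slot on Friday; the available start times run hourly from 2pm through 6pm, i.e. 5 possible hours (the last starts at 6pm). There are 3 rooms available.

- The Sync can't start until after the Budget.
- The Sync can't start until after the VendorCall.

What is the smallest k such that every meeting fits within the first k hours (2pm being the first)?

2 hours

The precedence chain requires at least 2 distinct hours.
With at most 3 per hour and 4 meetings, at least 2 hours are needed.
2 works (last occupied hour: 3pm): for example Onboarding=2pm; Sync=3pm; VendorCall=2pm; Budget=2pm.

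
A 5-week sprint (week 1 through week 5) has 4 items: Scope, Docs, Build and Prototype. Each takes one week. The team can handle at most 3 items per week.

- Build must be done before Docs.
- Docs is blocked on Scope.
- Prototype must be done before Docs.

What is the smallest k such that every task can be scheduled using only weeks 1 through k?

2 weeks

The precedence chain requires at least 2 distinct weeks.
With at most 3 per week and 4 tasks, at least 2 weeks are needed.
2 works (last occupied week: week 2): for example Build -> week 1; Prototype -> week 1; Scope -> week 1; Docs -> week 2.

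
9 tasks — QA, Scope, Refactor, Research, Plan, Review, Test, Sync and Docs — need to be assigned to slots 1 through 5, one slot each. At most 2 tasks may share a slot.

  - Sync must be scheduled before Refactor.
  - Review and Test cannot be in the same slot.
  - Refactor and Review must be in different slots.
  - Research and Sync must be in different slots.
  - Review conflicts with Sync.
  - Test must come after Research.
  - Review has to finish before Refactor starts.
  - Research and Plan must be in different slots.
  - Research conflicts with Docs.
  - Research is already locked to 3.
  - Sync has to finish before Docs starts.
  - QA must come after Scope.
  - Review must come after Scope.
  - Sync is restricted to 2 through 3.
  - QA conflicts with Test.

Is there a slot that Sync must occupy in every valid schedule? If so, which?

Sync's window is 2–3.
Research is fixed at 3, and Sync can't share a slot with Research.
So Sync must be 2.

2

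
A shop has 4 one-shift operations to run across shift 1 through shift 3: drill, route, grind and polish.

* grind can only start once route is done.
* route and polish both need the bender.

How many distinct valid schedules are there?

18

Splitting on drill: it can be shift 1 (6), shift 2 (6), shift 3 (6). Listing each branch's schedules as (route, grind, polish) by shift number:
drill=shift 1: (1,2,2) (1,2,3) (1,3,2) (1,3,3) (2,3,1) (2,3,3) — 6.
drill=shift 2: (1,2,2) (1,2,3) (1,3,2) (1,3,3) (2,3,1) (2,3,3) — 6.
drill=shift 3: (1,2,2) (1,2,3) (1,3,2) (1,3,3) (2,3,1) (2,3,3) — 6.
Summing: 6 + 6 + 6 = 18.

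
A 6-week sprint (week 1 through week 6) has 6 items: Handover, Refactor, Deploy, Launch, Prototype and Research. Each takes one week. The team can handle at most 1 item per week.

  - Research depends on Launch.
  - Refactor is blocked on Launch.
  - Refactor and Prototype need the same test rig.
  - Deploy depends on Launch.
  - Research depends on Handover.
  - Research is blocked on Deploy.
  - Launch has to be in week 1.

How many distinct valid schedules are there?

40

Splitting on Handover: it can be week 2 (12), week 3 (12), week 4 (10), week 5 (6). Listing each branch's schedules as (Refactor, Deploy, Launch, Prototype, Research) by week number:
Handover=week 2: (3,4,1,5,6) (3,4,1,6,5) (3,5,1,4,6) (4,3,1,5,6) (4,3,1,6,5) (4,5,1,3,6) (5,3,1,4,6) (5,3,1,6,4) (5,4,1,3,6) (6,3,1,4,5) (6,3,1,5,4) (6,4,1,3,5) — 12.
Handover=week 3: (2,4,1,5,6) (2,4,1,6,5) (2,5,1,4,6) (4,2,1,5,6) (4,2,1,6,5) (4,5,1,2,6) (5,2,1,4,6) (5,2,1,6,4) (5,4,1,2,6) (6,2,1,4,5) (6,2,1,5,4) (6,4,1,2,5) — 12.
Handover=week 4: (2,3,1,5,6) (2,3,1,6,5) (2,5,1,3,6) (3,2,1,5,6) (3,2,1,6,5) (3,5,1,2,6) (5,2,1,3,6) (5,3,1,2,6) (6,2,1,3,5) (6,3,1,2,5) — 10.
Handover=week 5: (2,3,1,4,6) (2,4,1,3,6) (3,2,1,4,6) (3,4,1,2,6) (4,2,1,3,6) (4,3,1,2,6) — 6.
Summing: 12 + 12 + 10 + 6 = 40.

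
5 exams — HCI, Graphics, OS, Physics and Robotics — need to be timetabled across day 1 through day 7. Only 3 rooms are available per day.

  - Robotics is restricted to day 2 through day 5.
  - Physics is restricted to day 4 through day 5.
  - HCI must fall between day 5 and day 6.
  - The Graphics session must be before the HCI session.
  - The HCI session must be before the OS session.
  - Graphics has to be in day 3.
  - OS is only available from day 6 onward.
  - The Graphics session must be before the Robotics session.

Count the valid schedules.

Splitting on HCI: it can be day 5 (8), day 6 (4). Listing each branch's schedules as (Graphics, OS, Physics, Robotics) by day number:
HCI=day 5: (3,6,4,4) (3,6,4,5) (3,6,5,4) (3,6,5,5) (3,7,4,4) (3,7,4,5) (3,7,5,4) (3,7,5,5) — 8.
HCI=day 6: (3,7,4,4) (3,7,4,5) (3,7,5,4) (3,7,5,5) — 4.
Summing: 8 + 4 = 12.

12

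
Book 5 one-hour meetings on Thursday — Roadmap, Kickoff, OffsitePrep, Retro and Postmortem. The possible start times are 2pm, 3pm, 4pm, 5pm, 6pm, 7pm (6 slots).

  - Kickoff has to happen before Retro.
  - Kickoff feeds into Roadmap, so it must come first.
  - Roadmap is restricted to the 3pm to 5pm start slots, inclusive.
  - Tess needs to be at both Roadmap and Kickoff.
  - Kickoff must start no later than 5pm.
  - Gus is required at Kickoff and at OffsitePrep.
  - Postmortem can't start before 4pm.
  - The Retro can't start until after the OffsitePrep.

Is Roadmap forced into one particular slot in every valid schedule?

Roadmap can be 3pm (e.g. Kickoff -> 2pm; OffsitePrep -> 3pm; Postmortem -> 4pm; Roadmap -> 3pm; Retro -> 4pm) or 4pm (e.g. Roadmap in 4pm; Kickoff in 2pm; OffsitePrep in 3pm; Retro in 4pm; Postmortem in 4pm).

No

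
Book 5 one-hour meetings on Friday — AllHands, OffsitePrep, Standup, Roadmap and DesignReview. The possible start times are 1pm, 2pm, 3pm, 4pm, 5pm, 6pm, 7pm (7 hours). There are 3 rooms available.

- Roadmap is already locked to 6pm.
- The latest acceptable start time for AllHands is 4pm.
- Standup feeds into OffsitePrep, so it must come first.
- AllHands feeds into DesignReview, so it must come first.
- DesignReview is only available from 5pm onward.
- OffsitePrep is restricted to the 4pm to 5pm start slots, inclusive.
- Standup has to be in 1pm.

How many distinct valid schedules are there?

Splitting on AllHands: it can be 1pm (6), 2pm (6), 3pm (6), 4pm (6). Listing each branch's schedules as (OffsitePrep, Standup, Roadmap, DesignReview):
AllHands=1pm: (4pm,1pm,6pm,5pm) (4pm,1pm,6pm,6pm) (4pm,1pm,6pm,7pm) (5pm,1pm,6pm,5pm) (5pm,1pm,6pm,6pm) (5pm,1pm,6pm,7pm) — 6.
AllHands=2pm: (4pm,1pm,6pm,5pm) (4pm,1pm,6pm,6pm) (4pm,1pm,6pm,7pm) (5pm,1pm,6pm,5pm) (5pm,1pm,6pm,6pm) (5pm,1pm,6pm,7pm) — 6.
AllHands=3pm: (4pm,1pm,6pm,5pm) (4pm,1pm,6pm,6pm) (4pm,1pm,6pm,7pm) (5pm,1pm,6pm,5pm) (5pm,1pm,6pm,6pm) (5pm,1pm,6pm,7pm) — 6.
AllHands=4pm: (4pm,1pm,6pm,5pm) (4pm,1pm,6pm,6pm) (4pm,1pm,6pm,7pm) (5pm,1pm,6pm,5pm) (5pm,1pm,6pm,6pm) (5pm,1pm,6pm,7pm) — 6.
Summing: 6 + 6 + 6 + 6 = 24.

24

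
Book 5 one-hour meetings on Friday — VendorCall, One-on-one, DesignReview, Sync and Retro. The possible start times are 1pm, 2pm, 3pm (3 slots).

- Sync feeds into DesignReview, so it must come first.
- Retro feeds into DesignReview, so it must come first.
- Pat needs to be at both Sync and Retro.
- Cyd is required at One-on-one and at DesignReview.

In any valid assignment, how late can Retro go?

2pm

Downstream work caps Retro at 2pm.
Retro at 2pm is achievable: DesignReview in 3pm; VendorCall in 1pm; Sync in 1pm; Retro in 2pm; One-on-one in 1pm.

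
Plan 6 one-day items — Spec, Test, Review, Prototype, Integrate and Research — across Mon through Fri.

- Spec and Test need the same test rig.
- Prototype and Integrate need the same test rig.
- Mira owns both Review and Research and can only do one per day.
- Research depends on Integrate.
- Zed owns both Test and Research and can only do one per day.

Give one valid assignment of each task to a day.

Research=Tue, Integrate=Mon, Review=Mon, Test=Wed, Spec=Mon, Prototype=Tue

Checking: Integrate(Mon) before Research(Tue); Spec(Mon) != Test(Wed); Review(Mon) != Research(Tue); Test(Wed) != Research(Tue); Prototype(Tue) != Integrate(Mon).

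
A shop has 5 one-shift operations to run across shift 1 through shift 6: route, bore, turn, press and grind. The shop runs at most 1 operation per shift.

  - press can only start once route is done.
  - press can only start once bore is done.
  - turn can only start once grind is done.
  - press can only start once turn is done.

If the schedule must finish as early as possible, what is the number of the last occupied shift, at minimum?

The precedence chain requires at least 3 distinct shifts.
With at most 1 per shift and 5 operations, at least 5 shifts are needed.
5 works (last occupied shift: shift 5): for example grind -> shift 1; press -> shift 5; turn -> shift 2; bore -> shift 4; route -> shift 3.

5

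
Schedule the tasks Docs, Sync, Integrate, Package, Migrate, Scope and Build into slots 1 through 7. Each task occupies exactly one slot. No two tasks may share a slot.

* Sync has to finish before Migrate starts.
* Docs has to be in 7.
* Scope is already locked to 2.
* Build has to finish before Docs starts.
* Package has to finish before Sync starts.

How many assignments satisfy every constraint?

20

Splitting on Sync: it can be 3 (6), 4 (8), 5 (6). Listing each branch's schedules as (Docs, Integrate, Package, Migrate, Scope, Build):
Sync=3: (7,4,1,5,2,6) (7,4,1,6,2,5) (7,5,1,4,2,6) (7,5,1,6,2,4) (7,6,1,4,2,5) (7,6,1,5,2,4) — 6.
Sync=4: (7,1,3,5,2,6) (7,1,3,6,2,5) (7,3,1,5,2,6) (7,3,1,6,2,5) (7,5,1,6,2,3) (7,5,3,6,2,1) (7,6,1,5,2,3) (7,6,3,5,2,1) — 8.
Sync=5: (7,1,3,6,2,4) (7,1,4,6,2,3) (7,3,1,6,2,4) (7,3,4,6,2,1) (7,4,1,6,2,3) (7,4,3,6,2,1) — 6.
Summing: 6 + 8 + 6 = 20.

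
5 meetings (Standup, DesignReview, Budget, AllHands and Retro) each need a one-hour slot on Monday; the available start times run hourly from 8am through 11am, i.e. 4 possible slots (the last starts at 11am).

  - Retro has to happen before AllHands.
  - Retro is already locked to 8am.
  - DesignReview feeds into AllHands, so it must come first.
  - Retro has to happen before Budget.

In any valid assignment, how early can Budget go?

9am

Precedence pushes Budget to at least 9am.
Budget at 9am is achievable: Budget=9am; DesignReview=8am; Standup=8am; Retro=8am; AllHands=9am.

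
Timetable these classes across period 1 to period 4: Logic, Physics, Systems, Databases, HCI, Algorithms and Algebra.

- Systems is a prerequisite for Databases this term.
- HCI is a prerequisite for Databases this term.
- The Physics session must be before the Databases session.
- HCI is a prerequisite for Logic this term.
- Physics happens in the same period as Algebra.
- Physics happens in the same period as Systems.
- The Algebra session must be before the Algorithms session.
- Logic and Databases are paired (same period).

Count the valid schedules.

31

Splitting on Logic: it can be period 2 (3), period 3 (10), period 4 (18). Listing each branch's schedules as (Physics, Systems, Databases, HCI, Algorithms, Algebra) by period number:
Logic=period 2: (1,1,2,1,2,1) (1,1,2,1,3,1) (1,1,2,1,4,1) — 3.
Logic=period 3: (1,1,3,1,2,1) (1,1,3,1,3,1) (1,1,3,1,4,1) (1,1,3,2,2,1) (1,1,3,2,3,1) (1,1,3,2,4,1) (2,2,3,1,3,2) (2,2,3,1,4,2) (2,2,3,2,3,2) (2,2,3,2,4,2) — 10.
Logic=period 4: (1,1,4,1,2,1) (1,1,4,1,3,1) (1,1,4,1,4,1) (1,1,4,2,2,1) (1,1,4,2,3,1) (1,1,4,2,4,1) (1,1,4,3,2,1) (1,1,4,3,3,1) (1,1,4,3,4,1) (2,2,4,1,3,2) (2,2,4,1,4,2) (2,2,4,2,3,2) (2,2,4,2,4,2) (2,2,4,3,3,2) (2,2,4,3,4,2) (3,3,4,1,4,3) (3,3,4,2,4,3) (3,3,4,3,4,3) — 18.
Summing: 3 + 10 + 18 = 31.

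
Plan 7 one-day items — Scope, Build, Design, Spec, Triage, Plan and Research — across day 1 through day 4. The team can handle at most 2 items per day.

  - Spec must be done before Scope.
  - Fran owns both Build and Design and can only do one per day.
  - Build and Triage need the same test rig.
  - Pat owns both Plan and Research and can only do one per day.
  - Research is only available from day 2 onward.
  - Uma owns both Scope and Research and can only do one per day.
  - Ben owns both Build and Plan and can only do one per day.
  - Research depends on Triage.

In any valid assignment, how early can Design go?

day 1

Design at day 1 is achievable: Spec -> day 2; Build -> day 3; Scope -> day 3; Design -> day 1; Research -> day 2; Plan -> day 4; Triage -> day 1.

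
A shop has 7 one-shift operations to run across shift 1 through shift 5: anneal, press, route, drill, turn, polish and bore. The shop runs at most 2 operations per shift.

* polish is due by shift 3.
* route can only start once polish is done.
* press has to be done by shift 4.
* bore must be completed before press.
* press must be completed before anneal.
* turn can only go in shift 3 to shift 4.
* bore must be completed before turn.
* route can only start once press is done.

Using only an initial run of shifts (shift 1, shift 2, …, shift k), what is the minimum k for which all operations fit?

4

The precedence chain requires at least 3 distinct shifts.
With at most 2 per shift and 7 operations, at least 4 shifts are needed.
4 works (last occupied shift: shift 4): for example bore -> shift 1; press -> shift 2; route -> shift 3; polish -> shift 1; anneal -> shift 4; turn -> shift 3; drill -> shift 2.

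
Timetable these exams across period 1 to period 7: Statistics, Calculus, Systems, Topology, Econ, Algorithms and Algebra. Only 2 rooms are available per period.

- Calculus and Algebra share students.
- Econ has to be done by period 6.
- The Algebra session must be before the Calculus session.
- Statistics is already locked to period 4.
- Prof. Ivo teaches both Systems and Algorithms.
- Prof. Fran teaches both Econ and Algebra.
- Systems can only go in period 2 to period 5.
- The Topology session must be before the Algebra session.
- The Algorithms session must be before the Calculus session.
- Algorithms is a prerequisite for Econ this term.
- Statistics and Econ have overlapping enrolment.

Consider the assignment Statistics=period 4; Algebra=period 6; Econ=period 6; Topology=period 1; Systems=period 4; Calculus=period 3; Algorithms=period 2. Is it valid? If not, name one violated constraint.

No. The Algebra session must be before the Calculus session is not satisfied.

The Topology session must be before the Algebra session — holds.
Algorithms is a prerequisite for Econ this term — holds.
Calculus and Algebra share students — holds.
Prof. Fran teaches both Econ and Algebra — violated.
The Algorithms session must be before the Calculus session — holds.
Econ has to be done by period 6 — holds.
Statistics is already locked to period 4 — holds.
Statistics and Econ have overlapping enrolment — holds.
Systems can only go in period 2 to period 5 — holds.
Prof. Ivo teaches both Systems and Algorithms — holds.
The Algebra session must be before the Calculus session — violated.
Only 2 rooms are available per period — holds.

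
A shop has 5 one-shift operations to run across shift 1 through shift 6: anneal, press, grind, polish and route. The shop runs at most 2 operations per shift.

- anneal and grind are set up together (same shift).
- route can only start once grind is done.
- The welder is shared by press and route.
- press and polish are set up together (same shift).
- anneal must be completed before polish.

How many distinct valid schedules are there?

40

Splitting on anneal: it can be shift 1 (20), shift 2 (12), shift 3 (6), shift 4 (2). Listing each branch's schedules as (press, grind, polish, route) by shift number:
anneal=shift 1: (2,1,2,3) (2,1,2,4) (2,1,2,5) (2,1,2,6) (3,1,3,2) (3,1,3,4) (3,1,3,5) (3,1,3,6) (4,1,4,2) (4,1,4,3) (4,1,4,5) (4,1,4,6) (5,1,5,2) (5,1,5,3) (5,1,5,4) (5,1,5,6) (6,1,6,2) (6,1,6,3) (6,1,6,4) (6,1,6,5) — 20.
anneal=shift 2: (3,2,3,4) (3,2,3,5) (3,2,3,6) (4,2,4,3) (4,2,4,5) (4,2,4,6) (5,2,5,3) (5,2,5,4) (5,2,5,6) (6,2,6,3) (6,2,6,4) (6,2,6,5) — 12.
anneal=shift 3: (4,3,4,5) (4,3,4,6) (5,3,5,4) (5,3,5,6) (6,3,6,4) (6,3,6,5) — 6.
anneal=shift 4: (5,4,5,6) (6,4,6,5) — 2.
Summing: 20 + 12 + 6 + 2 = 40.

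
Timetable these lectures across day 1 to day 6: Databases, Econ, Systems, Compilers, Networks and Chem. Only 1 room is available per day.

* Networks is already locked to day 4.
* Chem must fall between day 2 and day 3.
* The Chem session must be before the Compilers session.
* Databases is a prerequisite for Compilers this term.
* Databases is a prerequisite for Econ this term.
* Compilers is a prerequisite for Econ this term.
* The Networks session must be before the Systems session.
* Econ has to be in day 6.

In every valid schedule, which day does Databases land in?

Downstream work caps Databases at day 4.
So Databases is pinned to day 1.

day 1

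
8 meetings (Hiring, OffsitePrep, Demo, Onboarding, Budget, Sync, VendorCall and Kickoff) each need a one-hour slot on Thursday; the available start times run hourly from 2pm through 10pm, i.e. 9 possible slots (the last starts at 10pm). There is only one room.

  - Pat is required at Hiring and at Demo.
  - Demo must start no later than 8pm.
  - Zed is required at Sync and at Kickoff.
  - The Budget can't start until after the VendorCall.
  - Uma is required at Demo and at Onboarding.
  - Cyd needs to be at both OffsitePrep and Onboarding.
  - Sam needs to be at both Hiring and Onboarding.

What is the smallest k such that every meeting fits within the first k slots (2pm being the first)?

8 slots

The precedence chain requires at least 2 distinct slots.
With at most 1 per slot and 8 meetings, at least 8 slots are needed.
8 works (last occupied slot: 9pm): for example Hiring=5pm; OffsitePrep=6pm; Budget=4pm; Demo=2pm; Sync=8pm; Onboarding=7pm; Kickoff=9pm; VendorCall=3pm.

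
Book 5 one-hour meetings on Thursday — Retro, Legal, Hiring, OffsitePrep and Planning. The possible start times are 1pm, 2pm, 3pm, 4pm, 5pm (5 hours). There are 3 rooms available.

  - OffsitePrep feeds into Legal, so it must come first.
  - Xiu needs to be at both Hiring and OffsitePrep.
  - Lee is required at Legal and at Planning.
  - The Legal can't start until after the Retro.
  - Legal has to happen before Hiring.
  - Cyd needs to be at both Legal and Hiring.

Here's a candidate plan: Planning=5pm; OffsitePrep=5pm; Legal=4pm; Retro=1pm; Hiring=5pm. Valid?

Legal has to happen before Hiring — holds.
There are 3 rooms available — holds.
Lee is required at Legal and at Planning — holds.
Xiu needs to be at both Hiring and OffsitePrep — violated.
The Legal can't start until after the Retro — holds.
OffsitePrep feeds into Legal, so it must come first — violated.
Cyd needs to be at both Legal and Hiring — holds.

No. Xiu needs to be at both Hiring and OffsitePrep is not satisfied.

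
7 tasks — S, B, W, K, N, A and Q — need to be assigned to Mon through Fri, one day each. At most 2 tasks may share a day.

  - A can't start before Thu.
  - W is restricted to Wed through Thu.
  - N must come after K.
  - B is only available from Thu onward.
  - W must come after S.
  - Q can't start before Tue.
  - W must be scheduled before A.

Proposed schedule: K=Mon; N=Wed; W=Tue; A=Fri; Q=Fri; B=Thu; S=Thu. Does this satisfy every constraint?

W is restricted to Wed through Thu — violated.
A can't start before Thu — holds.
B is only available from Thu onward — holds.
At most 2 tasks may share a day — holds.
W must be scheduled before A — holds.
W must come after S — violated.
N must come after K — holds.
Q can't start before Tue — holds.

No — it violates: W must come after S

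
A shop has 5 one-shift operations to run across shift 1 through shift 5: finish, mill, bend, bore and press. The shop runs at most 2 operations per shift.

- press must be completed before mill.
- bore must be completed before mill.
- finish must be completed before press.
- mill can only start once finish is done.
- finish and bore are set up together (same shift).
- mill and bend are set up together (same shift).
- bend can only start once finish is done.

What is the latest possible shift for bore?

shift 3

Bore must be in the same shift as finish, which can't be after shift 3, so bore is at most shift 3.
bore at shift 3 is achievable: mill=shift 5; finish=shift 3; bore=shift 3; bend=shift 5; press=shift 4.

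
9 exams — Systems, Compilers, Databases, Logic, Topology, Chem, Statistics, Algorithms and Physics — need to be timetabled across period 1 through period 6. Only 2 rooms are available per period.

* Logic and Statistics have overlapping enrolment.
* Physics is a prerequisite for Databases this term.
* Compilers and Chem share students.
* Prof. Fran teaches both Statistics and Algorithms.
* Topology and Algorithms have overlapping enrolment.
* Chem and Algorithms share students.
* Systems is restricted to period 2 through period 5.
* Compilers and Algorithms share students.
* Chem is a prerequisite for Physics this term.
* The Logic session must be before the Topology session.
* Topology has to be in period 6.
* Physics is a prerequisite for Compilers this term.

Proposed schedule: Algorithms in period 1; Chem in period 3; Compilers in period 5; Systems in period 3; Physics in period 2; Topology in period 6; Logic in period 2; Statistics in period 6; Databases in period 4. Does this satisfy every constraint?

No. Chem is a prerequisite for Physics this term is not satisfied.

Topology and Algorithms have overlapping enrolment — holds.
Compilers and Chem share students — holds.
Compilers and Algorithms share students — holds.
Chem and Algorithms share students — holds.
Chem is a prerequisite for Physics this term — violated.
Physics is a prerequisite for Compilers this term — holds.
Systems is restricted to period 2 through period 5 — holds.
Topology has to be in period 6 — holds.
Logic and Statistics have overlapping enrolment — holds.
Prof. Fran teaches both Statistics and Algorithms — holds.
The Logic session must be before the Topology session — holds.
Physics is a prerequisite for Databases this term — holds.
Only 2 rooms are available per period — holds.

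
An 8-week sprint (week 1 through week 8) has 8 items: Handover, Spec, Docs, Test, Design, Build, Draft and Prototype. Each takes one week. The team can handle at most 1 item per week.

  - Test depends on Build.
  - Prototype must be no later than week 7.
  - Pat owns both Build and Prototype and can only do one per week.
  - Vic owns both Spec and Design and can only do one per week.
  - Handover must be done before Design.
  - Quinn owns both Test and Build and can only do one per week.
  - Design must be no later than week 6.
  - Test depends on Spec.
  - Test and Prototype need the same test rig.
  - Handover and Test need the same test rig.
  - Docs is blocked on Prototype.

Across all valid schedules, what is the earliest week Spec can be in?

Downstream work caps Spec at week 7.
Spec at week 1 is achievable: Design in week 3; Docs in week 7; Build in week 5; Prototype in week 4; Draft in week 8; Handover in week 2; Spec in week 1; Test in week 6.

week 1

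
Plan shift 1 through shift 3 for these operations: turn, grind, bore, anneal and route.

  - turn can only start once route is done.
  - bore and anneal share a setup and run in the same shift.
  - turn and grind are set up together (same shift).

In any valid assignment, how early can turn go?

shift 2

Precedence pushes turn to at least shift 2.
turn at shift 2 is achievable: grind in shift 2; anneal in shift 1; bore in shift 1; route in shift 1; turn in shift 2.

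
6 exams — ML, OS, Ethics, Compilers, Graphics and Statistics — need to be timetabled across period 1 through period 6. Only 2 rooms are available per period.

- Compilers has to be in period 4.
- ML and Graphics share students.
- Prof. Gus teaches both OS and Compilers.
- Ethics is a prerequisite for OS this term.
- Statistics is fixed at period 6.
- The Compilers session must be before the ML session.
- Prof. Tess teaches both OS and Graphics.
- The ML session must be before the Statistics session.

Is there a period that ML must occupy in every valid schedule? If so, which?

Compilers is fixed at period 4 and must come before ML, so ML is at least period 5.
Statistics is fixed at period 6 and must come after ML, so ML is at most period 5.
So ML must be period 5.

period 5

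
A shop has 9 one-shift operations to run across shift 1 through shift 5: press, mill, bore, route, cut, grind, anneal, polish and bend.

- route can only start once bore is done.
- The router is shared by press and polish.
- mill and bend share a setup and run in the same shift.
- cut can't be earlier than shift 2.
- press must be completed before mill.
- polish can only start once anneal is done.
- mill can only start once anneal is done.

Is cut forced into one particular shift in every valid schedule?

No

cut can be shift 2 (e.g. mill -> shift 2; route -> shift 2; bend -> shift 2; bore -> shift 1; polish -> shift 2; grind -> shift 1; cut -> shift 2; anneal -> shift 1; press -> shift 1) or shift 3 (e.g. cut=shift 3; bend=shift 2; bore=shift 1; grind=shift 1; press=shift 1; route=shift 2; polish=shift 2; mill=shift 2; anneal=shift 1).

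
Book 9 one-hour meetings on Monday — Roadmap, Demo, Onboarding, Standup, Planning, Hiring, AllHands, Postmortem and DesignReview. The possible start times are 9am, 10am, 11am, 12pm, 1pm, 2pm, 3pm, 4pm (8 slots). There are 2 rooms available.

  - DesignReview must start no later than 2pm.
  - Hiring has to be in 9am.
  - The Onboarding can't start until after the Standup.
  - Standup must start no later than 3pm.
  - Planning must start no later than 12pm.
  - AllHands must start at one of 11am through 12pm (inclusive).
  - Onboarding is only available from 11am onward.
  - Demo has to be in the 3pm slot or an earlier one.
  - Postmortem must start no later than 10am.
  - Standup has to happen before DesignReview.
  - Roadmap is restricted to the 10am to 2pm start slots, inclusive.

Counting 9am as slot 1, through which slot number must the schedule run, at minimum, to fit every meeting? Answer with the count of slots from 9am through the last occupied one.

5

The precedence chain requires at least 2 distinct slots.
With at most 2 per slot and 9 meetings, at least 5 slots are needed.
Onboarding can't be placed before 11am — that is slot 3 counting from 9am — so the schedule must run through at least 3 slots.
5 works (last occupied slot: 1pm): for example Hiring in 9am, AllHands in 11am, Onboarding in 11am, Postmortem in 9am, Standup in 10am, Roadmap in 10am, Demo in 1pm, DesignReview in 12pm, Planning in 12pm.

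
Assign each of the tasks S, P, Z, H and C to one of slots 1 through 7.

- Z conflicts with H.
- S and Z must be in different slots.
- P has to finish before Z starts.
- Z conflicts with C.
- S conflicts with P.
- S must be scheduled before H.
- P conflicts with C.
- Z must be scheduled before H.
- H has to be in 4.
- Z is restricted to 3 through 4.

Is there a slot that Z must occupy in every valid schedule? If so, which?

Z's window is 3–4.
H is fixed at 4, and Z can't share a slot with H.
So Z must be 3.

3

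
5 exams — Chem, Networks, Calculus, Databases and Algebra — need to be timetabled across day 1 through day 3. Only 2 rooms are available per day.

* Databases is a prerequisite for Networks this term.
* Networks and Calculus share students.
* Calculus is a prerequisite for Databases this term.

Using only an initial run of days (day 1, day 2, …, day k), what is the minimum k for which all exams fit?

The precedence chain requires at least 3 distinct days.
With at most 2 per day and 5 exams, at least 3 days are needed.
3 works (last occupied day: day 3): for example Chem in day 1, Calculus in day 1, Databases in day 2, Algebra in day 2, Networks in day 3.

3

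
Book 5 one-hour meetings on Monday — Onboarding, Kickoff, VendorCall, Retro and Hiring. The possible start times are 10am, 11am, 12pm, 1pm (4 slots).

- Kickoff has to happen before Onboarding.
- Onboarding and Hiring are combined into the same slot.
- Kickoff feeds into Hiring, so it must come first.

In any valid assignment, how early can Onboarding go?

Precedence pushes Onboarding to at least 11am.
Onboarding at 11am is achievable: Kickoff in 10am, Hiring in 11am, VendorCall in 10am, Retro in 10am, Onboarding in 11am.

11am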